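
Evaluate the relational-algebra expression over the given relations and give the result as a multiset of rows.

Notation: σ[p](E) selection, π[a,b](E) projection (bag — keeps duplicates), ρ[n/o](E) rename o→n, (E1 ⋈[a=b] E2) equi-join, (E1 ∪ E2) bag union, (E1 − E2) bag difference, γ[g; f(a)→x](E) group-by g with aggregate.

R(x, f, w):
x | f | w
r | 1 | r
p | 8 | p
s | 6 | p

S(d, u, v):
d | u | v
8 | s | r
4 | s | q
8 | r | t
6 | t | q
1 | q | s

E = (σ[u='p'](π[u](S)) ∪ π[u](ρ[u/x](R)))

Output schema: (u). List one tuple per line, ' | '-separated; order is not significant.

Subexpression sizes:
  S → 5
  π[u](S) → 5
  σ[u='p'](π[u](S)) → 0
  R → 3
  ρ[u/x](R) → 3
  π[u](ρ[u/x](R)) → 3
  (σ[u='p'](π[u](S)) ∪ π[u](ρ[u/x](R))) → 3

== RESULT ==
u
p
r
s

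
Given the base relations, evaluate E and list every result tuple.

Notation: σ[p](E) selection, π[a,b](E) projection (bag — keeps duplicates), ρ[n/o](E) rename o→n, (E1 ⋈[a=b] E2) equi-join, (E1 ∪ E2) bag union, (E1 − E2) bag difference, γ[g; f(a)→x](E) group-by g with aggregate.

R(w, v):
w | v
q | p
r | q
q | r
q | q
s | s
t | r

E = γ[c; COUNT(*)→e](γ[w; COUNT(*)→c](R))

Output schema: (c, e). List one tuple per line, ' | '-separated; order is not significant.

Stepwise |·|:
  R → 6
  γ[w; COUNT(*)→c](R) → 4
  γ[c; COUNT(*)→e](γ[w; COUNT(*)→c](R)) → 2

== RESULT ==
c | e
1 | 3
3 | 1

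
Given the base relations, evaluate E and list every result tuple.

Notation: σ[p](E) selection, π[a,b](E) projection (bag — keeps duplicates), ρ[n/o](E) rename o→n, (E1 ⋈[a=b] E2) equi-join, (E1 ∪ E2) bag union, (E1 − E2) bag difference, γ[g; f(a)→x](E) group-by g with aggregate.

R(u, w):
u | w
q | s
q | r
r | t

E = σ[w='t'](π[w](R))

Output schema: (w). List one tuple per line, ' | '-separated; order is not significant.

Row counts bottom-up:
  R → 3
  π[w](R) → 3
  σ[w='t'](π[w](R)) → 1

== RESULT ==
w
t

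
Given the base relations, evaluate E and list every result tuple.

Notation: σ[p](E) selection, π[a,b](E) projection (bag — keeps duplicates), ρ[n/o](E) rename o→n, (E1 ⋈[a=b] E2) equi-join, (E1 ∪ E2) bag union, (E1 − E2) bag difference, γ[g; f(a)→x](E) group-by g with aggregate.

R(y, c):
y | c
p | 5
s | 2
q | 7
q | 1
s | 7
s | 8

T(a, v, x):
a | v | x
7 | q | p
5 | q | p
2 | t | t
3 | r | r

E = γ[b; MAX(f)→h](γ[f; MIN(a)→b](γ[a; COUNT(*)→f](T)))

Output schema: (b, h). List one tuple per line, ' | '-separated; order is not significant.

Per-node cardinality:
  T → 4
  γ[a; COUNT(*)→f](T) → 4
  γ[f; MIN(a)→b](γ[a; COUNT(*)→f](T)) → 1
  γ[b; MAX(f)→h](γ[f; MIN(a)→b](γ[a; COUNT(*)→f](T))) → 1

== RESULT ==
b | h
2 | 1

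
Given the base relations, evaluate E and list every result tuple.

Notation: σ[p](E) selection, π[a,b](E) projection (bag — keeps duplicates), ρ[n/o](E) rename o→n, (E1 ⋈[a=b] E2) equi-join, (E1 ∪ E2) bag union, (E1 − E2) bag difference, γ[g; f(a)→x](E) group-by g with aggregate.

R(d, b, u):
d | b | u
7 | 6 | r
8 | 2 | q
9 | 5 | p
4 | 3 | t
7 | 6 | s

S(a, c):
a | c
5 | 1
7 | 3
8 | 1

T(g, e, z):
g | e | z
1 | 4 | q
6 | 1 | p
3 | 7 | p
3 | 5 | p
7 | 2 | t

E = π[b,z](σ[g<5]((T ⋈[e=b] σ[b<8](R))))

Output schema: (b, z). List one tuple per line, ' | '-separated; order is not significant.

Stepwise |·|:
  T → 5
  R → 5
  σ[b<8](R) → 5
  (T ⋈[e=b] σ[b<8](R)) → 2
  σ[g<5]((T ⋈[e=b] σ[b<8](R))) → 1
  π[b,z](σ[g<5]((T ⋈[e=b] σ[b<8](R)))) → 1

== RESULT ==
b | z
5 | p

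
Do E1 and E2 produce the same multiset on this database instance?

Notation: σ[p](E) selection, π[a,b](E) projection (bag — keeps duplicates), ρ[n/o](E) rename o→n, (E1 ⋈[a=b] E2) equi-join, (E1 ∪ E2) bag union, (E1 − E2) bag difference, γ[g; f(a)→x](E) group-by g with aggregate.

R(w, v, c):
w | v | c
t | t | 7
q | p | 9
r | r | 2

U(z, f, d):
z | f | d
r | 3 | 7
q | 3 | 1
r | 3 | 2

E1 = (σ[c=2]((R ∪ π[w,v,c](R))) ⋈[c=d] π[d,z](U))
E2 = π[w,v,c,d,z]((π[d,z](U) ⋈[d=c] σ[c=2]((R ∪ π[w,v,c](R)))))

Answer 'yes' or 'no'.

E1 subexpression sizes:
  R → 3
  R → 3
  π[w,v,c](R) → 3
  (R ∪ π[w,v,c](R)) → 6
  σ[c=2]((R ∪ π[w,v,c](R))) → 2
  U → 3
  π[d,z](U) → 3
  (σ[c=2]((R ∪ π[w,v,c](R))) ⋈[c=d] π[d,z](U)) → 2
E2 subexpression sizes:
  U → 3
  π[d,z](U) → 3
  R → 3
  R → 3
  π[w,v,c](R) → 3
  (R ∪ π[w,v,c](R)) → 6
  σ[c=2]((R ∪ π[w,v,c](R))) → 2
  (π[d,z](U) ⋈[d=c] σ[c=2]((R ∪ π[w,v,c](R)))) → 2
  π[w,v,c,d,z]((π[d,z](U) ⋈[d=c] σ[c=2]((R ∪ π[w,v,c](R))))) → 2

E1 and E2 produce the same multiset:
w | v | c | d | z
r | r | 2 | 2 | r
r | r | 2 | 2 | r

yes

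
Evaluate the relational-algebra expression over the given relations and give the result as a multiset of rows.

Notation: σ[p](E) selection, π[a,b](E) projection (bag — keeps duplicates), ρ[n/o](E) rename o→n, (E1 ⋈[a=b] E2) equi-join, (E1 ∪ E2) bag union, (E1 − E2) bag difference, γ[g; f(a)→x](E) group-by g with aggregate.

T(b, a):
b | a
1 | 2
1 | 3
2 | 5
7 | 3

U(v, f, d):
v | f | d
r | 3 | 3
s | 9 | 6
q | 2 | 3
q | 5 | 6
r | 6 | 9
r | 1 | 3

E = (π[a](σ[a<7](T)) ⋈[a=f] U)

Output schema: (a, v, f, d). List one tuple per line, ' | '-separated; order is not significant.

Per-node cardinality:
  T → 4
  σ[a<7](T) → 4
  π[a](σ[a<7](T)) → 4
  U → 6
  (π[a](σ[a<7](T)) ⋈[a=f] U) → 4

== RESULT ==
a | v | f | d
2 | q | 2 | 3
3 | r | 3 | 3
3 | r | 3 | 3
5 | q | 5 | 6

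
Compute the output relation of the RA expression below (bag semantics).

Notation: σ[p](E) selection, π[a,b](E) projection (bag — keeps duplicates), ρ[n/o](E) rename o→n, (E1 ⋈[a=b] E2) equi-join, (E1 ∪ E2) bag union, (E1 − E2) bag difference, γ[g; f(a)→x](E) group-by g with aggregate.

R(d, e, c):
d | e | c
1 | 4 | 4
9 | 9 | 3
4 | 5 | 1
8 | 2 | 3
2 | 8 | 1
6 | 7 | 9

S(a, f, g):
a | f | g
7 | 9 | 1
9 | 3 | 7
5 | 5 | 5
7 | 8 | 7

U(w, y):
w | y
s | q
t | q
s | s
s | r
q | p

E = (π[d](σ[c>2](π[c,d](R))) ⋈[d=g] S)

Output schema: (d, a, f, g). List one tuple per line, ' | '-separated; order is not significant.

Per-node cardinality:
  R → 6
  π[c,d](R) → 6
  σ[c>2](π[c,d](R)) → 4
  π[d](σ[c>2](π[c,d](R))) → 4
  S → 4
  (π[d](σ[c>2](π[c,d](R))) ⋈[d=g] S) → 1

== RESULT ==
d | a | f | g
1 | 7 | 9 | 1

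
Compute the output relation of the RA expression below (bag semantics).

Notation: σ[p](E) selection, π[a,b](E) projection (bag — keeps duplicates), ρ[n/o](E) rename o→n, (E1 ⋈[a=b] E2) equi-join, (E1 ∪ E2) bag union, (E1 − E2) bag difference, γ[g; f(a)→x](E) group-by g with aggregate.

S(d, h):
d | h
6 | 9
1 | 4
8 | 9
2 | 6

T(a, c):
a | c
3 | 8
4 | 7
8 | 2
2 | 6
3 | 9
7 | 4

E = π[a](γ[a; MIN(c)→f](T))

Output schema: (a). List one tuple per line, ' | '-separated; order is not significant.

Subexpression sizes:
  T → 6
  γ[a; MIN(c)→f](T) → 5
  π[a](γ[a; MIN(c)→f](T)) → 5

== RESULT ==
a
2
3
4
7
8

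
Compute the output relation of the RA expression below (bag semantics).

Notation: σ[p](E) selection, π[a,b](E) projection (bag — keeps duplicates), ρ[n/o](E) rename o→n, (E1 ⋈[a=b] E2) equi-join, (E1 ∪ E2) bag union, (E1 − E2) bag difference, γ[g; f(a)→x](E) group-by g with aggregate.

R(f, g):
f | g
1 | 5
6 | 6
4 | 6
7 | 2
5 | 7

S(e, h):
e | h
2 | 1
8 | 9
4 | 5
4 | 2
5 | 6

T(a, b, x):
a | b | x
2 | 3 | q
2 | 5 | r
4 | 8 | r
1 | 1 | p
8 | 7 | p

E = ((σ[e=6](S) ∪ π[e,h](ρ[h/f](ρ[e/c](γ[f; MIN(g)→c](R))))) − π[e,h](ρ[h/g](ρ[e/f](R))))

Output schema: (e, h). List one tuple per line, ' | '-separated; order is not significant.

Stepwise |·|:
  S → 5
  σ[e=6](S) → 0
  R → 5
  γ[f; MIN(g)→c](R) → 5
  ρ[e/c](γ[f; MIN(g)→c](R)) → 5
  ρ[h/f](ρ[e/c](γ[f; MIN(g)→c](R))) → 5
  π[e,h](ρ[h/f](ρ[e/c](γ[f; MIN(g)→c](R)))) → 5
  (σ[e=6](S) ∪ π[e,h](ρ[h/f](ρ[e/c](γ[f; MIN(g)→c](R))))) → 5
  R → 5
  ρ[e/f](R) → 5
  ρ[h/g](ρ[e/f](R)) → 5
  π[e,h](ρ[h/g](ρ[e/f](R))) → 5
  ((σ[e=6](S) ∪ π[e,h](ρ[h/f](ρ[e/c](γ[f; MIN(g)→c](R))))) − π[e,h](ρ[h/g](ρ[e/f](R)))) → 4

== RESULT ==
e | h
2 | 7
5 | 1
6 | 4
7 | 5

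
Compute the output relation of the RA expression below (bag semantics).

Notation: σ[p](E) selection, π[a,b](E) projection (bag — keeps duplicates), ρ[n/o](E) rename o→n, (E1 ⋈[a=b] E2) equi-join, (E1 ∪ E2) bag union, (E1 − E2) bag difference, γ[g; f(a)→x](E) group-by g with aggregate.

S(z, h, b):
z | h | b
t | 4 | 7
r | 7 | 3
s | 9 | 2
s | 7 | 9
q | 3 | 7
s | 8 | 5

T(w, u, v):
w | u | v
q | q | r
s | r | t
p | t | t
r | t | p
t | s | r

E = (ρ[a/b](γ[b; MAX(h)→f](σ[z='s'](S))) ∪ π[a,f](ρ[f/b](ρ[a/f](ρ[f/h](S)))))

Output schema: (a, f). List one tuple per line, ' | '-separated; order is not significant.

Row counts bottom-up:
  S → 6
  σ[z='s'](S) → 3
  γ[b; MAX(h)→f](σ[z='s'](S)) → 3
  ρ[a/b](γ[b; MAX(h)→f](σ[z='s'](S))) → 3
  S → 6
  ρ[f/h](S) → 6
  ρ[a/f](ρ[f/h](S)) → 6
  ρ[f/b](ρ[a/f](ρ[f/h](S))) → 6
  π[a,f](ρ[f/b](ρ[a/f](ρ[f/h](S)))) → 6
  (ρ[a/b](γ[b; MAX(h)→f](σ[z='s'](S))) ∪ π[a,f](ρ[f/b](ρ[a/f](ρ[f/h](S))))) → 9

== RESULT ==
a | f
2 | 9
3 | 7
4 | 7
5 | 8
7 | 3
7 | 9
8 | 5
9 | 2
9 | 7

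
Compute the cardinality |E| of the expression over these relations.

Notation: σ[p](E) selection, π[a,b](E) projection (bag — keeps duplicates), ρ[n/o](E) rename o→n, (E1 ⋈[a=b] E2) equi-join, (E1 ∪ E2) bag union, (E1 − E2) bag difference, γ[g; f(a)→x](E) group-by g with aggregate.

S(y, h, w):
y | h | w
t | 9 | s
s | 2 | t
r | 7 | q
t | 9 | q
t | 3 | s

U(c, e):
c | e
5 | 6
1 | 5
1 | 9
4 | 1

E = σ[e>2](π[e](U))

Row counts bottom-up:
  U → 4
  π[e](U) → 4
  σ[e>2](π[e](U)) → 3

|E| = 3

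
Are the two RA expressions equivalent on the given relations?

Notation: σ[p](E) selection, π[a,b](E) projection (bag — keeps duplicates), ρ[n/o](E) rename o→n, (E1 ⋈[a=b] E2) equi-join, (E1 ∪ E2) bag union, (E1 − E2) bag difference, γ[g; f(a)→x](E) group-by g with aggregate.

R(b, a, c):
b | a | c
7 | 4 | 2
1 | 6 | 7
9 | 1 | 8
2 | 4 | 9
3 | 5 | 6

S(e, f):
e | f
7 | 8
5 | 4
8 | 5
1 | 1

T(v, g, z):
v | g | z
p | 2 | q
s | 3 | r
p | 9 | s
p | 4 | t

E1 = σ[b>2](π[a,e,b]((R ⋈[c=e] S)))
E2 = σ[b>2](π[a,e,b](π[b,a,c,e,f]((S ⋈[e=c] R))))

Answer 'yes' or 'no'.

E1 subexpression sizes:
  R → 5
  S → 4
  (R ⋈[c=e] S) → 2
  π[a,e,b]((R ⋈[c=e] S)) → 2
  σ[b>2](π[a,e,b]((R ⋈[c=e] S))) → 1
E2 subexpression sizes:
  S → 4
  R → 5
  (S ⋈[e=c] R) → 2
  π[b,a,c,e,f]((S ⋈[e=c] R)) → 2
  π[a,e,b](π[b,a,c,e,f]((S ⋈[e=c] R))) → 2
  σ[b>2](π[a,e,b](π[b,a,c,e,f]((S ⋈[e=c] R)))) → 1

E1 and E2 produce the same multiset:
a | e | b
1 | 8 | 9

yes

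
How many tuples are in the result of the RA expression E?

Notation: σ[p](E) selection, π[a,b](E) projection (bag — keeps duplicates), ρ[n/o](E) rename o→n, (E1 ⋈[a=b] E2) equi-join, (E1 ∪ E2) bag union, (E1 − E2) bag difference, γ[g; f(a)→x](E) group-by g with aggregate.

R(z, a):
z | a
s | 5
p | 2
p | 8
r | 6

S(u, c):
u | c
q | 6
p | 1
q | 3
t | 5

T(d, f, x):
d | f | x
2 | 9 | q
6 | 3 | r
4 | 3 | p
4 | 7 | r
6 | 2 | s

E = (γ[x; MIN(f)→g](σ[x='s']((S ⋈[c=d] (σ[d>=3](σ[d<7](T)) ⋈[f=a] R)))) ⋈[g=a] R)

Per-node cardinality:
  S → 4
  T → 5
  σ[d<7](T) → 5
  σ[d>=3](σ[d<7](T)) → 4
  R → 4
  (σ[d>=3](σ[d<7](T)) ⋈[f=a] R) → 1
  (S ⋈[c=d] (σ[d>=3](σ[d<7](T)) ⋈[f=a] R)) → 1
  σ[x='s']((S ⋈[c=d] (σ[d>=3](σ[d<7](T)) ⋈[f=a] R))) → 1
  γ[x; MIN(f)→g](σ[x='s']((S ⋈[c=d] (σ[d>=3](σ[d<7](T)) ⋈[f=a] R)))) → 1
  R → 4
  (γ[x; MIN(f)→g](σ[x='s']((S ⋈[c=d] (σ[d>=3](σ[d<7](T)) ⋈[f=a] R)))) ⋈[g=a] R) → 1

|E| = 1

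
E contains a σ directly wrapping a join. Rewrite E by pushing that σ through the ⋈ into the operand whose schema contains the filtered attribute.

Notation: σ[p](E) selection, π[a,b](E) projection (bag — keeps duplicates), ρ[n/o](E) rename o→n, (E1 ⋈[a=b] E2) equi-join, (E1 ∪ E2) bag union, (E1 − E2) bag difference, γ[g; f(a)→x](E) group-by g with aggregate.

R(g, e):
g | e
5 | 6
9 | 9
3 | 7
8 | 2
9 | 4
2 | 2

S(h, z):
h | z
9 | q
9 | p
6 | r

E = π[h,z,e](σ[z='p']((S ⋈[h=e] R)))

σ filters on z, owned by the left side.
E' = π[h,z,e]((σ[z='p'](S) ⋈[h=e] R))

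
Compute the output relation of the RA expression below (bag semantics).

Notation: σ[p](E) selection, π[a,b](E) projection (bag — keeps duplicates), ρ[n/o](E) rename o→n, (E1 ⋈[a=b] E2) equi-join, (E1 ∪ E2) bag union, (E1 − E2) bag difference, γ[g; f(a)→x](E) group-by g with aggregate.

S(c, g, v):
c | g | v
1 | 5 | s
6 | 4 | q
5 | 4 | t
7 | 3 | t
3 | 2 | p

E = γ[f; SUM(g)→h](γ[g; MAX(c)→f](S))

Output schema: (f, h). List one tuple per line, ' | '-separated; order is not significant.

Subexpression sizes:
  S → 5
  γ[g; MAX(c)→f](S) → 4
  γ[f; SUM(g)→h](γ[g; MAX(c)→f](S)) → 4

== RESULT ==
f | h
1 | 5
3 | 2
6 | 4
7 | 3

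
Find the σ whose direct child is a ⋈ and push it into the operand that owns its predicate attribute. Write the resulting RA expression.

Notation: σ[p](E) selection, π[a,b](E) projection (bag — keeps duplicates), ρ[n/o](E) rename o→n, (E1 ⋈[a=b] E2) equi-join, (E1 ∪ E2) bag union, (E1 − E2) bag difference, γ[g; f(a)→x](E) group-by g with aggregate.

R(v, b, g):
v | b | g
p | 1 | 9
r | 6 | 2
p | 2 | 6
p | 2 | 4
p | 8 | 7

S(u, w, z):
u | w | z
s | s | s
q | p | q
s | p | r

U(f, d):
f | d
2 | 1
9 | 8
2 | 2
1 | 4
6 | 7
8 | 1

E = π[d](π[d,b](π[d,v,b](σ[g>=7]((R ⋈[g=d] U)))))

σ filters on g, owned by the left side.
E' = π[d](π[d,b](π[d,v,b]((σ[g>=7](R) ⋈[g=d] U))))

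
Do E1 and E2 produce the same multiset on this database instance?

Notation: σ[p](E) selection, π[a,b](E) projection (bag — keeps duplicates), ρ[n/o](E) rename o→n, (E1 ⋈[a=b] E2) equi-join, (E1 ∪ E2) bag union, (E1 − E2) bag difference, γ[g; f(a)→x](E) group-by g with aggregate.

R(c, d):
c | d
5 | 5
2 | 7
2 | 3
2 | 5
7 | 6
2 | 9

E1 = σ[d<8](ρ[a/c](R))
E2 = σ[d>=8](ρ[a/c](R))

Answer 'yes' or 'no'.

E1 stepwise |·|:
  R → 6
  ρ[a/c](R) → 6
  σ[d<8](ρ[a/c](R)) → 5
E2 stepwise |·|:
  R → 6
  ρ[a/c](R) → 6
  σ[d>=8](ρ[a/c](R)) → 1

E1 result:
a | d
2 | 3
2 | 5
2 | 7
5 | 5
7 | 6
E2 result:
a | d
2 | 9
Witness: (2, 3) appears 1× in E1 but 0× in E2.

no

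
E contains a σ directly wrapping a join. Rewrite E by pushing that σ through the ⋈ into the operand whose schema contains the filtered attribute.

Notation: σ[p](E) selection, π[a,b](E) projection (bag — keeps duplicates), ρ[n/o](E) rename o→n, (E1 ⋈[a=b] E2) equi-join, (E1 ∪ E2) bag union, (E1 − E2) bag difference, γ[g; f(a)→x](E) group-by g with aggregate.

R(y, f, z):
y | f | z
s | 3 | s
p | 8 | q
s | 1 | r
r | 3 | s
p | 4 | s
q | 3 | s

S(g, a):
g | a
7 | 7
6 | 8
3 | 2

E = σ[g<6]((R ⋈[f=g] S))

σ filters on g, owned by the right side.
E' = (R ⋈[f=g] σ[g<6](S))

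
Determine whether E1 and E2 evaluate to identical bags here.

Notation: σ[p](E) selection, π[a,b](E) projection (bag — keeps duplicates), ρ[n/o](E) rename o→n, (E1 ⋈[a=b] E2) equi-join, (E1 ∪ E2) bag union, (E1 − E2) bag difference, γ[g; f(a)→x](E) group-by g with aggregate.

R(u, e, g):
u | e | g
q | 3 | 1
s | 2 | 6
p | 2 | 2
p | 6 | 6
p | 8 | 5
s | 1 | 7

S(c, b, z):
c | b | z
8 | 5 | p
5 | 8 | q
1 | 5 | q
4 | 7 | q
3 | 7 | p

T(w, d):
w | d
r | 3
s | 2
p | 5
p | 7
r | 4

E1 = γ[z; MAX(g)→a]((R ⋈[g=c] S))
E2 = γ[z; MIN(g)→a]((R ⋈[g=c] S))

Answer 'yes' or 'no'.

E1 stepwise |·|:
  R → 6
  S → 5
  (R ⋈[g=c] S) → 2
  γ[z; MAX(g)→a]((R ⋈[g=c] S)) → 1
E2 stepwise |·|:
  R → 6
  S → 5
  (R ⋈[g=c] S) → 2
  γ[z; MIN(g)→a]((R ⋈[g=c] S)) → 1

E1 result:
z | a
q | 5
E2 result:
z | a
q | 1
Witness: ('q', 5) appears 1× in E1 but 0× in E2.

no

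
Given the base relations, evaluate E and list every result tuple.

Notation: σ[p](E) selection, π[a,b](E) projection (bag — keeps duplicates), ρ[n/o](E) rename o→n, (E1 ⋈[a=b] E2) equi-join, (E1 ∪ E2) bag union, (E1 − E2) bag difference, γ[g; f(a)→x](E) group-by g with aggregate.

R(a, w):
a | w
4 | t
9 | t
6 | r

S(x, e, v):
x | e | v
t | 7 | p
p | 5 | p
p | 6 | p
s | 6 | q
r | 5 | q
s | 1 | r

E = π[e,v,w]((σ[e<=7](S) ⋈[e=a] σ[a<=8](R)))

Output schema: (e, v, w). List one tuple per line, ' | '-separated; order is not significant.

Row counts bottom-up:
  S → 6
  σ[e<=7](S) → 6
  R → 3
  σ[a<=8](R) → 2
  (σ[e<=7](S) ⋈[e=a] σ[a<=8](R)) → 2
  π[e,v,w]((σ[e<=7](S) ⋈[e=a] σ[a<=8](R))) → 2

== RESULT ==
e | v | w
6 | p | r
6 | q | r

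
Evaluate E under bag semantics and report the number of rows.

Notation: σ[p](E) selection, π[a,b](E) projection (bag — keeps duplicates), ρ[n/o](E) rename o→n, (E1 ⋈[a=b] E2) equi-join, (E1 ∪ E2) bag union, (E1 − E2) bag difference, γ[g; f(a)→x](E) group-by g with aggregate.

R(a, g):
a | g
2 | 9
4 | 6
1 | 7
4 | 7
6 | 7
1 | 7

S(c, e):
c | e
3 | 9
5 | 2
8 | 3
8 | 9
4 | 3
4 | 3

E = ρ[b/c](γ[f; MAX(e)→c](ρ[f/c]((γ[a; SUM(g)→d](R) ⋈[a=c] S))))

Per-node cardinality:
  R → 6
  γ[a; SUM(g)→d](R) → 4
  S → 6
  (γ[a; SUM(g)→d](R) ⋈[a=c] S) → 2
  ρ[f/c]((γ[a; SUM(g)→d](R) ⋈[a=c] S)) → 2
  γ[f; MAX(e)→c](ρ[f/c]((γ[a; SUM(g)→d](R) ⋈[a=c] S))) → 1
  ρ[b/c](γ[f; MAX(e)→c](ρ[f/c]((γ[a; SUM(g)→d](R) ⋈[a=c] S)))) → 1

|E| = 1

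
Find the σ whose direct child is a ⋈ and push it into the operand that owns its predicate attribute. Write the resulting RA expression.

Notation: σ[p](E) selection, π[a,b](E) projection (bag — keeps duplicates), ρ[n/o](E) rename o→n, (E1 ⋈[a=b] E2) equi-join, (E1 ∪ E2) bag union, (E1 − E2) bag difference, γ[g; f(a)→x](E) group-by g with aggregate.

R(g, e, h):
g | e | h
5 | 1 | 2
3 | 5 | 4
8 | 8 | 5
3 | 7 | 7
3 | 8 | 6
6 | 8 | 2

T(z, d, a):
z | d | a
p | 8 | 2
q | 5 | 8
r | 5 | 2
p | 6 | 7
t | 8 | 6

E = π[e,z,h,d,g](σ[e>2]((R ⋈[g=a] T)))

σ filters on e, owned by the left side.
E' = π[e,z,h,d,g]((σ[e>2](R) ⋈[g=a] T))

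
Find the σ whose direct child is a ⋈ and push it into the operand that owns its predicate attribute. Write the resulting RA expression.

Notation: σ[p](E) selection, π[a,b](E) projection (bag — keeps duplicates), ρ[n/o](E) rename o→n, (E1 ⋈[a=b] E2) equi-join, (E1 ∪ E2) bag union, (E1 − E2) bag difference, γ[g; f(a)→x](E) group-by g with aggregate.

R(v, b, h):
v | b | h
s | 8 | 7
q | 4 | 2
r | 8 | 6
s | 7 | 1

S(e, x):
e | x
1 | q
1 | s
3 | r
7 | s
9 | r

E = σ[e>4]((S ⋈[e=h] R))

σ filters on e, owned by the left side.
E' = (σ[e>4](S) ⋈[e=h] R)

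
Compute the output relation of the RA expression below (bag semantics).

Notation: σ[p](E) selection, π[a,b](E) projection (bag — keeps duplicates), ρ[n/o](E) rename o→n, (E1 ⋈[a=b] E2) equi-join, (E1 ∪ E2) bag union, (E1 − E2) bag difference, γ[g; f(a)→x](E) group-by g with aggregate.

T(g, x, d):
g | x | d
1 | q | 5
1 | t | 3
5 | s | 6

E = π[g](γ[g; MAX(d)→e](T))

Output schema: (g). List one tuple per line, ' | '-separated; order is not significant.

Stepwise |·|:
  T → 3
  γ[g; MAX(d)→e](T) → 2
  π[g](γ[g; MAX(d)→e](T)) → 2

== RESULT ==
g
1
5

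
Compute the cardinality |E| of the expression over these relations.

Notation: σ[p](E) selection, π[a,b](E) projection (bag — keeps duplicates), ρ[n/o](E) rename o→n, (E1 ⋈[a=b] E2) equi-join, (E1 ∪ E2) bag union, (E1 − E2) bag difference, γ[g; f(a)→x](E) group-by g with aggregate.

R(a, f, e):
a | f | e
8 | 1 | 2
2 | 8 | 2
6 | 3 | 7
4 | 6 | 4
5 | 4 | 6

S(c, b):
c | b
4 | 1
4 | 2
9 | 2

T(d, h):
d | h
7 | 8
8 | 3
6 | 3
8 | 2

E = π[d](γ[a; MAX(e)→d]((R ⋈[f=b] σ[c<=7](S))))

Subexpression sizes:
  R → 5
  S → 3
  σ[c<=7](S) → 2
  (R ⋈[f=b] σ[c<=7](S)) → 1
  γ[a; MAX(e)→d]((R ⋈[f=b] σ[c<=7](S))) → 1
  π[d](γ[a; MAX(e)→d]((R ⋈[f=b] σ[c<=7](S)))) → 1

|E| = 1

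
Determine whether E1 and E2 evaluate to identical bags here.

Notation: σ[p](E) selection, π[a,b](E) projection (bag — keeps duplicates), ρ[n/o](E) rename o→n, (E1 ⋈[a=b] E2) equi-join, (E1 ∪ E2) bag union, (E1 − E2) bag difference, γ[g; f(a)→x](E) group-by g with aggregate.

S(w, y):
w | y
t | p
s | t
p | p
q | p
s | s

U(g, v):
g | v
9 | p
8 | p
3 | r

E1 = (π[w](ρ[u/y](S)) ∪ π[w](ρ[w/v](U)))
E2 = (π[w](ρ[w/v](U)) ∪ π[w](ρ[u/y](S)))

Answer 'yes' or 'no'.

E1 stepwise |·|:
  S → 5
  ρ[u/y](S) → 5
  π[w](ρ[u/y](S)) → 5
  U → 3
  ρ[w/v](U) → 3
  π[w](ρ[w/v](U)) → 3
  (π[w](ρ[u/y](S)) ∪ π[w](ρ[w/v](U))) → 8
E2 stepwise |·|:
  U → 3
  ρ[w/v](U) → 3
  π[w](ρ[w/v](U)) → 3
  S → 5
  ρ[u/y](S) → 5
  π[w](ρ[u/y](S)) → 5
  (π[w](ρ[w/v](U)) ∪ π[w](ρ[u/y](S))) → 8

E1 and E2 produce the same multiset:
w
p
p
p
q
r
s
s
t

yes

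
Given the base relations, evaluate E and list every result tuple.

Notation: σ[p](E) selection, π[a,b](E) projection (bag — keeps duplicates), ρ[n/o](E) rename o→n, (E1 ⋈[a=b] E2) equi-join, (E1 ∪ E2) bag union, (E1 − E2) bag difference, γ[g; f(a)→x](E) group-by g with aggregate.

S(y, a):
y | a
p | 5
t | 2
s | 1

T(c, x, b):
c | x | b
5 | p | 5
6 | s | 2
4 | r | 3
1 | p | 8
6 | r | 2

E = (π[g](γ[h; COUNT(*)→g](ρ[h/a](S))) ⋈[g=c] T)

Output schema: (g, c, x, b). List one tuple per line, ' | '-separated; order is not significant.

Subexpression sizes:
  S → 3
  ρ[h/a](S) → 3
  γ[h; COUNT(*)→g](ρ[h/a](S)) → 3
  π[g](γ[h; COUNT(*)→g](ρ[h/a](S))) → 3
  T → 5
  (π[g](γ[h; COUNT(*)→g](ρ[h/a](S))) ⋈[g=c] T) → 3

== RESULT ==
g | c | x | b
1 | 1 | p | 8
1 | 1 | p | 8
1 | 1 | p | 8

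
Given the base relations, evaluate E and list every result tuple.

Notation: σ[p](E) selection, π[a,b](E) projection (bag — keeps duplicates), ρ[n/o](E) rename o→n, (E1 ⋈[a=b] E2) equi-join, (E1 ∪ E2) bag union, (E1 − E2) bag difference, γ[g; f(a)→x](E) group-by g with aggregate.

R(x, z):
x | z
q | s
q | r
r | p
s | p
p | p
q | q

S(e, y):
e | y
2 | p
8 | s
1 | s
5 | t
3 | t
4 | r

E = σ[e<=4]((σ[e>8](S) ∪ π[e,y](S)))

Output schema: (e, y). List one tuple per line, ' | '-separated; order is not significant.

Row counts bottom-up:
  S → 6
  σ[e>8](S) → 0
  S → 6
  π[e,y](S) → 6
  (σ[e>8](S) ∪ π[e,y](S)) → 6
  σ[e<=4]((σ[e>8](S) ∪ π[e,y](S))) → 4

== RESULT ==
e | y
1 | s
2 | p
3 | t
4 | r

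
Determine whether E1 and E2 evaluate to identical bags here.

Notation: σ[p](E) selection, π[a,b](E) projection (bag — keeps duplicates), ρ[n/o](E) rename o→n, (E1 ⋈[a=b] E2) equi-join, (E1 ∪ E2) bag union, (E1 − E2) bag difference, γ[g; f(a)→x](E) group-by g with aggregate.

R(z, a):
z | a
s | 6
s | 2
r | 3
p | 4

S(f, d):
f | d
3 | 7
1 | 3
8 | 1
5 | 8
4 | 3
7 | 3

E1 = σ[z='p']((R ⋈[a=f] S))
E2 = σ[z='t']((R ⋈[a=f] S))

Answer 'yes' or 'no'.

E1 row counts bottom-up:
  R → 4
  S → 6
  (R ⋈[a=f] S) → 2
  σ[z='p']((R ⋈[a=f] S)) → 1
E2 row counts bottom-up:
  R → 4
  S → 6
  (R ⋈[a=f] S) → 2
  σ[z='t']((R ⋈[a=f] S)) → 0

E1 result:
z | a | f | d
p | 4 | 4 | 3
E2 result:
z | a | f | d
(0 rows)
Witness: ('p', 4, 4, 3) appears 1× in E1 but 0× in E2.

no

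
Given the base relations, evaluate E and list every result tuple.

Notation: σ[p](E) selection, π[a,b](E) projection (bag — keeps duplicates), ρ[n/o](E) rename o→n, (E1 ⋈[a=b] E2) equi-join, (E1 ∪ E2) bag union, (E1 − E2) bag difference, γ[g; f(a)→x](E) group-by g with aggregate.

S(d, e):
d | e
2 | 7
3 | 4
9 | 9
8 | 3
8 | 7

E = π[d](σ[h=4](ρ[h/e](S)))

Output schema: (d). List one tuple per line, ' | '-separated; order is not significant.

Per-node cardinality:
  S → 5
  ρ[h/e](S) → 5
  σ[h=4](ρ[h/e](S)) → 1
  π[d](σ[h=4](ρ[h/e](S))) → 1

== RESULT ==
d
3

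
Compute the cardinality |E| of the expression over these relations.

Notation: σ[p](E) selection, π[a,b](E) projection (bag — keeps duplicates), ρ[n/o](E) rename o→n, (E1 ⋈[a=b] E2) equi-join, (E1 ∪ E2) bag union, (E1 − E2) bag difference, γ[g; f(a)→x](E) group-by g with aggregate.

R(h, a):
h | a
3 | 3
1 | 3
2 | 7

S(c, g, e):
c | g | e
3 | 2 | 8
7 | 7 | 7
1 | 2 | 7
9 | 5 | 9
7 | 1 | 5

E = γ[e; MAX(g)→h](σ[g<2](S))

Row counts bottom-up:
  S → 5
  σ[g<2](S) → 1
  γ[e; MAX(g)→h](σ[g<2](S)) → 1

|E| = 1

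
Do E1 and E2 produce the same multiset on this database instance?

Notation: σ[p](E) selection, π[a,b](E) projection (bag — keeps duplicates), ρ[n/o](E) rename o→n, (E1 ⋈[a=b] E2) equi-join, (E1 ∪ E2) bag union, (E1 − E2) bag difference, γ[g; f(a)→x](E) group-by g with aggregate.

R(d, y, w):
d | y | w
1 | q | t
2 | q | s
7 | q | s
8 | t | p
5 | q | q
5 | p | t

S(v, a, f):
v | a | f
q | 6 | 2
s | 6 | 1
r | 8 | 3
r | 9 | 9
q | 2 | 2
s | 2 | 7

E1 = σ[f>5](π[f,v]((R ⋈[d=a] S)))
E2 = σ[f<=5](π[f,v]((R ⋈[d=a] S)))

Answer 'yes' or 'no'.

E1 row counts bottom-up:
  R → 6
  S → 6
  (R ⋈[d=a] S) → 3
  π[f,v]((R ⋈[d=a] S)) → 3
  σ[f>5](π[f,v]((R ⋈[d=a] S))) → 1
E2 row counts bottom-up:
  R → 6
  S → 6
  (R ⋈[d=a] S) → 3
  π[f,v]((R ⋈[d=a] S)) → 3
  σ[f<=5](π[f,v]((R ⋈[d=a] S))) → 2

E1 result:
f | v
7 | s
E2 result:
f | v
2 | q
3 | r
Witness: (7, 's') appears 1× in E1 but 0× in E2.

no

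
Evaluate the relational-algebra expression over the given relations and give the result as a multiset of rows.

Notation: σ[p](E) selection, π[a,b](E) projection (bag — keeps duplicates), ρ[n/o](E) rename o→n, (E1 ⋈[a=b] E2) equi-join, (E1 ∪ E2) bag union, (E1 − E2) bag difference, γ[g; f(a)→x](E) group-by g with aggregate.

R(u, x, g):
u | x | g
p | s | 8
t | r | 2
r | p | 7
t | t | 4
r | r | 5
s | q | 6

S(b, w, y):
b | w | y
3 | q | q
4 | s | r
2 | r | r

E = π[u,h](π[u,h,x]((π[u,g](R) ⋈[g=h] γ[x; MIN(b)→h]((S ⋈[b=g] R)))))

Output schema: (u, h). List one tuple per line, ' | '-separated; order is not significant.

Stepwise |·|:
  R → 6
  π[u,g](R) → 6
  S → 3
  R → 6
  (S ⋈[b=g] R) → 2
  γ[x; MIN(b)→h]((S ⋈[b=g] R)) → 2
  (π[u,g](R) ⋈[g=h] γ[x; MIN(b)→h]((S ⋈[b=g] R))) → 2
  π[u,h,x]((π[u,g](R) ⋈[g=h] γ[x; MIN(b)→h]((S ⋈[b=g] R)))) → 2
  π[u,h](π[u,h,x]((π[u,g](R) ⋈[g=h] γ[x; MIN(b)→h]((S ⋈[b=g] R))))) → 2

== RESULT ==
u | h
t | 2
t | 4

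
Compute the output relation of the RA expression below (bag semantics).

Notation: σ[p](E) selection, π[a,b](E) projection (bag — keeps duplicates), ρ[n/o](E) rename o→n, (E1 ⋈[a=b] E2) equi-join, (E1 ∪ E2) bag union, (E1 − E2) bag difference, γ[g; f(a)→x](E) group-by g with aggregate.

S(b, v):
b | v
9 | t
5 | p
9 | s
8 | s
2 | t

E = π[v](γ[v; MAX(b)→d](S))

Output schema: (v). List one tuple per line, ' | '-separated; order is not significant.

Per-node cardinality:
  S → 5
  γ[v; MAX(b)→d](S) → 3
  π[v](γ[v; MAX(b)→d](S)) → 3

== RESULT ==
v
p
s
t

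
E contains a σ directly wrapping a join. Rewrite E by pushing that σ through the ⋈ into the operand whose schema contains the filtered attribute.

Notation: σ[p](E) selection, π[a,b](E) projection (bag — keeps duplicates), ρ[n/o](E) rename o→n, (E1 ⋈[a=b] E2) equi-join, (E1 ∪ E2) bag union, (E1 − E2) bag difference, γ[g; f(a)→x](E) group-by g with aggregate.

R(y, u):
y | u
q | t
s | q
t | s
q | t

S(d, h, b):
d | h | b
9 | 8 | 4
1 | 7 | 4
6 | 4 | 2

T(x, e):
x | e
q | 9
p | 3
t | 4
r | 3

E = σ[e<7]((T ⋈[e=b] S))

σ filters on e, owned by the left side.
E' = (σ[e<7](T) ⋈[e=b] S)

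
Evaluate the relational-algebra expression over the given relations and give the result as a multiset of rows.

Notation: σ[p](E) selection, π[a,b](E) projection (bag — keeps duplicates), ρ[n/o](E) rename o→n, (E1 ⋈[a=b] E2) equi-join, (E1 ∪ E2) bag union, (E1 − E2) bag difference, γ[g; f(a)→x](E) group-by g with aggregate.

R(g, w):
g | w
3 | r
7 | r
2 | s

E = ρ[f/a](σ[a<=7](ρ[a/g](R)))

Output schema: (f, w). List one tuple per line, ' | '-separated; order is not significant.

Stepwise |·|:
  R → 3
  ρ[a/g](R) → 3
  σ[a<=7](ρ[a/g](R)) → 3
  ρ[f/a](σ[a<=7](ρ[a/g](R))) → 3

== RESULT ==
f | w
2 | s
3 | r
7 | r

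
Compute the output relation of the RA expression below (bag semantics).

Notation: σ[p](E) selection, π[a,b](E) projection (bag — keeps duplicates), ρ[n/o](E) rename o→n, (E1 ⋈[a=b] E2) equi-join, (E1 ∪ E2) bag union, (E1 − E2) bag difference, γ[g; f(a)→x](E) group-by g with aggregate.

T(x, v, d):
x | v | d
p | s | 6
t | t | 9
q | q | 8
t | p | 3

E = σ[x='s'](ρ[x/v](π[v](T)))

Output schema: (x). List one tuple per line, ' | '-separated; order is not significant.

Stepwise |·|:
  T → 4
  π[v](T) → 4
  ρ[x/v](π[v](T)) → 4
  σ[x='s'](ρ[x/v](π[v](T))) → 1

== RESULT ==
x
s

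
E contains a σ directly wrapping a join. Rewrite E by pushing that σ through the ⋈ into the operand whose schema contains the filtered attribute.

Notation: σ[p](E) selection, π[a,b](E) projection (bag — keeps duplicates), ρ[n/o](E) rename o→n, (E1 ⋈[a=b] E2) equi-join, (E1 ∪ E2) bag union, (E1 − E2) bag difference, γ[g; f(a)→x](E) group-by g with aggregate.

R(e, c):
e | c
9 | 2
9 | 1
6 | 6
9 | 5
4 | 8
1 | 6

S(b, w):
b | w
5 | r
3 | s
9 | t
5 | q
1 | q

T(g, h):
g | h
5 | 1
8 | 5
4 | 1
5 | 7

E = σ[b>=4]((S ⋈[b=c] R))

σ filters on b, owned by the left side.
E' = (σ[b>=4](S) ⋈[b=c] R)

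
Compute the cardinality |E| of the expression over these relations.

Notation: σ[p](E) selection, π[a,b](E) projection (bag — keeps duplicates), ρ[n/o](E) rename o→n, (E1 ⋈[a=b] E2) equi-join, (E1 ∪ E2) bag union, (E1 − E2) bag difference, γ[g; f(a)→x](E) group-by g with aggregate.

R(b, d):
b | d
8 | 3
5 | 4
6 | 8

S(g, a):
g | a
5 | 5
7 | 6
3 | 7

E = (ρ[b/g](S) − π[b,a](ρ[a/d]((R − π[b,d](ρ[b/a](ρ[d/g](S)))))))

Row counts bottom-up:
  S → 3
  ρ[b/g](S) → 3
  R → 3
  S → 3
  ρ[d/g](S) → 3
  ρ[b/a](ρ[d/g](S)) → 3
  π[b,d](ρ[b/a](ρ[d/g](S))) → 3
  (R − π[b,d](ρ[b/a](ρ[d/g](S)))) → 3
  ρ[a/d]((R − π[b,d](ρ[b/a](ρ[d/g](S))))) → 3
  π[b,a](ρ[a/d]((R − π[b,d](ρ[b/a](ρ[d/g](S)))))) → 3
  (ρ[b/g](S) − π[b,a](ρ[a/d]((R − π[b,d](ρ[b/a](ρ[d/g](S))))))) → 3

|E| = 3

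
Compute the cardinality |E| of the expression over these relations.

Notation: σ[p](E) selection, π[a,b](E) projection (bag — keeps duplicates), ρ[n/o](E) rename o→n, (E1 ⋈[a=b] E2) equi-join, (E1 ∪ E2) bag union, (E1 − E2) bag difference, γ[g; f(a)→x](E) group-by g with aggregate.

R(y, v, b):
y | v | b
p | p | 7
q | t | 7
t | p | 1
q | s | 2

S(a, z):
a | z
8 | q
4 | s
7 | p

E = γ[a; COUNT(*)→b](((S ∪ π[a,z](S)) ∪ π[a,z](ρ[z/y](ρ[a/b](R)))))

Stepwise |·|:
  S → 3
  S → 3
  π[a,z](S) → 3
  (S ∪ π[a,z](S)) → 6
  R → 4
  ρ[a/b](R) → 4
  ρ[z/y](ρ[a/b](R)) → 4
  π[a,z](ρ[z/y](ρ[a/b](R))) → 4
  ((S ∪ π[a,z](S)) ∪ π[a,z](ρ[z/y](ρ[a/b](R)))) → 10
  γ[a; COUNT(*)→b](((S ∪ π[a,z](S)) ∪ π[a,z](ρ[z/y](ρ[a/b](R))))) → 5

|E| = 5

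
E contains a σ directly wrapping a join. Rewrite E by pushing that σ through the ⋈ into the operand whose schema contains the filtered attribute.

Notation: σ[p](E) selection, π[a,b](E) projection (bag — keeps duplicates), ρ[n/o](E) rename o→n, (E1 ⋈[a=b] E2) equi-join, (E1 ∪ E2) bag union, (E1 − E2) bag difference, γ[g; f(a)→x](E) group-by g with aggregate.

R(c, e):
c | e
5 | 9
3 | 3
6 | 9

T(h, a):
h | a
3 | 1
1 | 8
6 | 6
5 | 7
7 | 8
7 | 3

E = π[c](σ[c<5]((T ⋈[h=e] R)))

σ filters on c, owned by the right side.
E' = π[c]((T ⋈[h=e] σ[c<5](R)))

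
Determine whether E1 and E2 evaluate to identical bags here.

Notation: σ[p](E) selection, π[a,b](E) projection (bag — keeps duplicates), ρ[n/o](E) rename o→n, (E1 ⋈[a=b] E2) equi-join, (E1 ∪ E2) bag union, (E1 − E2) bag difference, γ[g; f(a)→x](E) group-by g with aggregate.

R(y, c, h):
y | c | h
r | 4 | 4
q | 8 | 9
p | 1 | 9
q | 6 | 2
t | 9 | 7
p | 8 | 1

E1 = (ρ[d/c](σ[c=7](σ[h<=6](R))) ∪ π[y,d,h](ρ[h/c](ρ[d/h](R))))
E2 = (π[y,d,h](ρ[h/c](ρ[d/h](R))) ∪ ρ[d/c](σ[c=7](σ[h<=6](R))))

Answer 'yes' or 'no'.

E1 per-node cardinality:
  R → 6
  σ[h<=6](R) → 3
  σ[c=7](σ[h<=6](R)) → 0
  ρ[d/c](σ[c=7](σ[h<=6](R))) → 0
  R → 6
  ρ[d/h](R) → 6
  ρ[h/c](ρ[d/h](R)) → 6
  π[y,d,h](ρ[h/c](ρ[d/h](R))) → 6
  (ρ[d/c](σ[c=7](σ[h<=6](R))) ∪ π[y,d,h](ρ[h/c](ρ[d/h](R)))) → 6
E2 per-node cardinality:
  R → 6
  ρ[d/h](R) → 6
  ρ[h/c](ρ[d/h](R)) → 6
  π[y,d,h](ρ[h/c](ρ[d/h](R))) → 6
  R → 6
  σ[h<=6](R) → 3
  σ[c=7](σ[h<=6](R)) → 0
  ρ[d/c](σ[c=7](σ[h<=6](R))) → 0
  (π[y,d,h](ρ[h/c](ρ[d/h](R))) ∪ ρ[d/c](σ[c=7](σ[h<=6](R)))) → 6

E1 and E2 produce the same multiset:
y | d | h
p | 1 | 8
p | 9 | 1
q | 2 | 6
q | 9 | 8
r | 4 | 4
t | 7 | 9

yes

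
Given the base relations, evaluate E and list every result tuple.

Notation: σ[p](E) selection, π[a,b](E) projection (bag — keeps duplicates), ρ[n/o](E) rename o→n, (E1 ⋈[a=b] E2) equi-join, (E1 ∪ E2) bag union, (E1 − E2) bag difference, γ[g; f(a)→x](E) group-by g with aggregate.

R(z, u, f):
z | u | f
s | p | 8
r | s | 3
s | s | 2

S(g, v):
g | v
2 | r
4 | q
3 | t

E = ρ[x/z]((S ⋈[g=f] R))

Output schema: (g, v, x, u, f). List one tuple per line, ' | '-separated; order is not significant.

Subexpression sizes:
  S → 3
  R → 3
  (S ⋈[g=f] R) → 2
  ρ[x/z]((S ⋈[g=f] R)) → 2

== RESULT ==
g | v | x | u | f
2 | r | s | s | 2
3 | t | r | s | 3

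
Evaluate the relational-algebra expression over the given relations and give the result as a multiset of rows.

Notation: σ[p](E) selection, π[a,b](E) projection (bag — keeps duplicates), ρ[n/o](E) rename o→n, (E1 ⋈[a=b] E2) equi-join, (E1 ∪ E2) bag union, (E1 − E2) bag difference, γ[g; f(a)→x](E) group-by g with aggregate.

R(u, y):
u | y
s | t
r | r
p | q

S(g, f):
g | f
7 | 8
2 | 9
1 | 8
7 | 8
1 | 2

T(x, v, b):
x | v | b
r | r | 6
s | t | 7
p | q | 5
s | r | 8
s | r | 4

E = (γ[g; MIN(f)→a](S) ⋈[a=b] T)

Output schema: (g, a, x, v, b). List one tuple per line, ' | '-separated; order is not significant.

Stepwise |·|:
  S → 5
  γ[g; MIN(f)→a](S) → 3
  T → 5
  (γ[g; MIN(f)→a](S) ⋈[a=b] T) → 1

== RESULT ==
g | a | x | v | b
7 | 8 | s | r | 8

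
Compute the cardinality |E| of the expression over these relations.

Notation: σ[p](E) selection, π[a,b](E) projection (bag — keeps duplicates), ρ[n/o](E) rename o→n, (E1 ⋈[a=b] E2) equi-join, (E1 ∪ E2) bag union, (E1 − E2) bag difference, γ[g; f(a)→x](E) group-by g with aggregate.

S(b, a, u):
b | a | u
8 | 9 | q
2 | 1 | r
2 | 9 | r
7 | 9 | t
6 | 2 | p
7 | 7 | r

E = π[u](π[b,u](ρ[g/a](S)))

Row counts bottom-up:
  S → 6
  ρ[g/a](S) → 6
  π[b,u](ρ[g/a](S)) → 6
  π[u](π[b,u](ρ[g/a](S))) → 6

|E| = 6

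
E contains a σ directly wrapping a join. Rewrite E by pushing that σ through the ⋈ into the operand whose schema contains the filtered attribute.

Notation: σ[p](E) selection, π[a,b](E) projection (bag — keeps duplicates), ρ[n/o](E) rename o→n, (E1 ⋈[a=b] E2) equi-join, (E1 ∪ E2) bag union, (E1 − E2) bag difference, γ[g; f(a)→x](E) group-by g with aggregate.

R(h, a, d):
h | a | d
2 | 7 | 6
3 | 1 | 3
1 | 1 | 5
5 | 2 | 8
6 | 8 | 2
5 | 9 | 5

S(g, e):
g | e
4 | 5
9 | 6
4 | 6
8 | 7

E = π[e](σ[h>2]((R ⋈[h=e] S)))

σ filters on h, owned by the left side.
E' = π[e]((σ[h>2](R) ⋈[h=e] S))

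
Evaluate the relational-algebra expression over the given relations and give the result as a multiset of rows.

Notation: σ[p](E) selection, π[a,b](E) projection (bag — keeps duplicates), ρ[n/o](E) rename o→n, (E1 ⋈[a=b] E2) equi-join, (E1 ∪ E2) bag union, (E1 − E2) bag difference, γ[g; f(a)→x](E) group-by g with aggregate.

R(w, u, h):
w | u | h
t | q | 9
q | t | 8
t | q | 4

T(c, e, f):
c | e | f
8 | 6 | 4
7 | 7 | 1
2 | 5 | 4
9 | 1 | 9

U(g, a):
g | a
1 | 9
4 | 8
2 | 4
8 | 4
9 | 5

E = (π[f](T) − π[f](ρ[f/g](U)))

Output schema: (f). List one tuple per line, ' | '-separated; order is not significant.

Row counts bottom-up:
  T → 4
  π[f](T) → 4
  U → 5
  ρ[f/g](U) → 5
  π[f](ρ[f/g](U)) → 5
  (π[f](T) − π[f](ρ[f/g](U))) → 1

== RESULT ==
f
4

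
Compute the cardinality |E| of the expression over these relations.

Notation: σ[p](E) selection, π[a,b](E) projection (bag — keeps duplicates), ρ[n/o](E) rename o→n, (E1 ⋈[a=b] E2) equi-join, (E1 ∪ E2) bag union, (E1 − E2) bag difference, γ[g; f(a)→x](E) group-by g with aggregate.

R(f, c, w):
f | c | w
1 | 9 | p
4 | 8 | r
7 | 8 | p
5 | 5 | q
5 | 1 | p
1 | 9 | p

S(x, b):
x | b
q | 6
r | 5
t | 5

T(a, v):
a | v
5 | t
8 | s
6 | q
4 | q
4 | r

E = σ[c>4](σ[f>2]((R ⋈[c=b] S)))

Row counts bottom-up:
  R → 6
  S → 3
  (R ⋈[c=b] S) → 2
  σ[f>2]((R ⋈[c=b] S)) → 2
  σ[c>4](σ[f>2]((R ⋈[c=b] S))) → 2

|E| = 2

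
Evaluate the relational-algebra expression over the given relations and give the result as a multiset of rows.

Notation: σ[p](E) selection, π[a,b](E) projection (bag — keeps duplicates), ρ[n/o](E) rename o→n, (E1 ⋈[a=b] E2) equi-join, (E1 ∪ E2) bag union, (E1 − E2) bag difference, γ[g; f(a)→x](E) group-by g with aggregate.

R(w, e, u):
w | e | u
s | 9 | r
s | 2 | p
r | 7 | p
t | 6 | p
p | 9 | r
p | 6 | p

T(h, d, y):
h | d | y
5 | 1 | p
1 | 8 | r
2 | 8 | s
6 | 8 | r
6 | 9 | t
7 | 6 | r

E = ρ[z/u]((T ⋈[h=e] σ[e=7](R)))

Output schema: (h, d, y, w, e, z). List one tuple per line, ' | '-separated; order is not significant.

Subexpression sizes:
  T → 6
  R → 6
  σ[e=7](R) → 1
  (T ⋈[h=e] σ[e=7](R)) → 1
  ρ[z/u]((T ⋈[h=e] σ[e=7](R))) → 1

== RESULT ==
h | d | y | w | e | z
7 | 6 | r | r | 7 | p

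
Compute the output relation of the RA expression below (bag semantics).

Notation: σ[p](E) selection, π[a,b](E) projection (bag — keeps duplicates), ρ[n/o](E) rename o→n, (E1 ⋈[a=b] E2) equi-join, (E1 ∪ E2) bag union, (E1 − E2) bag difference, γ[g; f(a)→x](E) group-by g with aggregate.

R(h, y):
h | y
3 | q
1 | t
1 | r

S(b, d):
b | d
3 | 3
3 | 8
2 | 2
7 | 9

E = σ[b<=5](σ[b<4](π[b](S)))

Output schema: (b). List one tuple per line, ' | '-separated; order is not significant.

Subexpression sizes:
  S → 4
  π[b](S) → 4
  σ[b<4](π[b](S)) → 3
  σ[b<=5](σ[b<4](π[b](S))) → 3

== RESULT ==
b
2
3
3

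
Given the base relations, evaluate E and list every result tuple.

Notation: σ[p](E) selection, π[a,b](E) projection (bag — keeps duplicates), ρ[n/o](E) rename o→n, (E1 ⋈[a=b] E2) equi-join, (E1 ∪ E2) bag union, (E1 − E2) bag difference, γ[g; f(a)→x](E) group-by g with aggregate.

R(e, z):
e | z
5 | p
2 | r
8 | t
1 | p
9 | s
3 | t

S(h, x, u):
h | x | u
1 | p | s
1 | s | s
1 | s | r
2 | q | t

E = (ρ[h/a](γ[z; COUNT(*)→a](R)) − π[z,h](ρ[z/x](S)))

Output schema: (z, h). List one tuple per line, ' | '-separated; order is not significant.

Row counts bottom-up:
  R → 6
  γ[z; COUNT(*)→a](R) → 4
  ρ[h/a](γ[z; COUNT(*)→a](R)) → 4
  S → 4
  ρ[z/x](S) → 4
  π[z,h](ρ[z/x](S)) → 4
  (ρ[h/a](γ[z; COUNT(*)→a](R)) − π[z,h](ρ[z/x](S))) → 3

== RESULT ==
z | h
p | 2
r | 1
t | 2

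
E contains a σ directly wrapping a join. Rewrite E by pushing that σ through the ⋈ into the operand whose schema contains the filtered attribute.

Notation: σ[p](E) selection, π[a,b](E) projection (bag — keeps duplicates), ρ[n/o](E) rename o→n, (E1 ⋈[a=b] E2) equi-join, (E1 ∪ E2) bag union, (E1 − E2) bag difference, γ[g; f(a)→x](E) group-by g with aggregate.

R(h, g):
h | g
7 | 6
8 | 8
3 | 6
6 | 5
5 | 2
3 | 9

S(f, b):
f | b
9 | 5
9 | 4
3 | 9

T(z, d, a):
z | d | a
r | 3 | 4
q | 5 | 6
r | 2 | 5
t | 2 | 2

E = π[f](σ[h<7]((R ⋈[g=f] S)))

σ filters on h, owned by the left side.
E' = π[f]((σ[h<7](R) ⋈[g=f] S))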